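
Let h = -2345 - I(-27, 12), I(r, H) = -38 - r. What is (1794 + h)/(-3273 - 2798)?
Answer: 540/6071 ≈ 0.088947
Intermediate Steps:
h = -2334 (h = -2345 - (-38 - 1*(-27)) = -2345 - (-38 + 27) = -2345 - 1*(-11) = -2345 + 11 = -2334)
(1794 + h)/(-3273 - 2798) = (1794 - 2334)/(-3273 - 2798) = -540/(-6071) = -540*(-1/6071) = 540/6071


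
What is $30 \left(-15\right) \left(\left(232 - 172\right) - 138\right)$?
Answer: $35100$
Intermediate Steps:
$30 \left(-15\right) \left(\left(232 - 172\right) - 138\right) = - 450 \left(60 - 138\right) = \left(-450\right) \left(-78\right) = 35100$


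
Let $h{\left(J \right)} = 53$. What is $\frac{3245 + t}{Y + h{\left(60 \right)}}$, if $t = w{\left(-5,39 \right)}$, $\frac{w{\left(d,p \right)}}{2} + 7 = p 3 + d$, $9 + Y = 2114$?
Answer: $\frac{3455}{2158} \approx 1.601$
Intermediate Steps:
$Y = 2105$ ($Y = -9 + 2114 = 2105$)
$w{\left(d,p \right)} = -14 + 2 d + 6 p$ ($w{\left(d,p \right)} = -14 + 2 \left(p 3 + d\right) = -14 + 2 \left(3 p + d\right) = -14 + 2 \left(d + 3 p\right) = -14 + \left(2 d + 6 p\right) = -14 + 2 d + 6 p$)
$t = 210$ ($t = -14 + 2 \left(-5\right) + 6 \cdot 39 = -14 - 10 + 234 = 210$)
$\frac{3245 + t}{Y + h{\left(60 \right)}} = \frac{3245 + 210}{2105 + 53} = \frac{3455}{2158}$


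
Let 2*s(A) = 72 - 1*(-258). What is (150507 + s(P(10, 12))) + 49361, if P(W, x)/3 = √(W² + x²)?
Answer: 200033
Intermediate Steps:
P(W, x) = 3*√(W² + x²)
s(A) = 165 (s(A) = (72 - 1*(-258))/2 = (72 + 258)/2 = (½)*330 = 165)
(150507 + s(P(10, 12))) + 49361 = (150507 + 165) + 49361 = 150672 + 49361 = 200033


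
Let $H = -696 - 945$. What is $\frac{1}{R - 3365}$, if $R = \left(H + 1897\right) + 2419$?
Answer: $- \frac{1}{690} \approx -0.0014493$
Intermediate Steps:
$H = -1641$ ($H = -696 - 945 = -1641$)
$R = 2675$ ($R = \left(-1641 + 1897\right) + 2419 = 256 + 2419 = 2675$)
$\frac{1}{R - 3365} = \frac{1}{2675 - 3365} = \frac{1}{-690} = - \frac{1}{690}$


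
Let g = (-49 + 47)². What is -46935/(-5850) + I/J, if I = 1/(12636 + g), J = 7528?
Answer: 9924553869/1237000960 ≈ 8.0231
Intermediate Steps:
g = 4 (g = (-2)² = 4)
I = 1/12640 (I = 1/(12636 + 4) = 1/12640 ≈ 7.9114e-5)
-46935/(-5850) + I/J = -46935/(-5850) + (1/12640)/7528 = -46935*(-1/5850) + (1/12640)*(1/7528) = 1043/130 + 1/95153920 = 9924553869/1237000960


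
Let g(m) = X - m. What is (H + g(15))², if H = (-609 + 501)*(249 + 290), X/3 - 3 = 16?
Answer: 3383748900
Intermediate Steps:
X = 57 (X = 9 + 3*16 = 9 + 48 = 57)
g(m) = 57 - m
H = -58212 (H = -108*539 = -58212)
(H + g(15))² = (-58212 + (57 - 1*15))² = (-58212 + (57 - 15))² = (-58212 + 42)² = (-58170)² = 3383748900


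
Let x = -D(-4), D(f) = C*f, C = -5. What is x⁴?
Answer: 160000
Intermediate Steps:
D(f) = -5*f
x = -20 (x = -(-5)*(-4) = -1*20 = -20)
x⁴ = (-20)⁴ = 160000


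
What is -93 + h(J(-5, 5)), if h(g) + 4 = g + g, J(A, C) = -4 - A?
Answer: -95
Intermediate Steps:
h(g) = -4 + 2*g (h(g) = -4 + (g + g) = -4 + 2*g)
-93 + h(J(-5, 5)) = -93 + (-4 + 2*(-4 - 1*(-5))) = -93 + (-4 + 2*(-4 + 5)) = -93 + (-4 + 2*1) = -93 + (-4 + 2) = -93 - 2 = -95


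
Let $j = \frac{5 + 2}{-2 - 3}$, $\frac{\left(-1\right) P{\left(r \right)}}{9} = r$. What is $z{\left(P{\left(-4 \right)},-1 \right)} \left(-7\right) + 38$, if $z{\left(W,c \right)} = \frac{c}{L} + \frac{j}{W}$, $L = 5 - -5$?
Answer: $\frac{1403}{36} \approx 38.972$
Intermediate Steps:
$P{\left(r \right)} = - 9 r$
$L = 10$ ($L = 5 + 5 = 10$)
$j = - \frac{7}{5}$ ($j = \frac{7}{-5} = 7 \left(- \frac{1}{5}\right) = - \frac{7}{5} \approx -1.4$)
$z{\left(W,c \right)} = - \frac{7}{5 W} + \frac{c}{10}$ ($z{\left(W,c \right)} = \frac{c}{10} - \frac{7}{5 W} = - \frac{7}{5 W} + \frac{c}{10}$)
$z{\left(P{\left(-4 \right)},-1 \right)} \left(-7\right) + 38 = \frac{-14 + \left(-9\right) \left(-4\right) \left(-1\right)}{10 \left(\left(-9\right) \left(-4\right)\right)} \left(-7\right) + 38 = \frac{-14 + 36 \left(-1\right)}{10 \cdot 36} \left(-7\right) + 38 = \frac{1}{10} \cdot \frac{1}{36} \left(-14 - 36\right) \left(-7\right) + 38 = \frac{1}{10} \cdot \frac{1}{36} \left(-50\right) \left(-7\right) + 38 = \left(- \frac{5}{36}\right) \left(-7\right) + 38 = \frac{35}{36} + 38 = \frac{1403}{36}$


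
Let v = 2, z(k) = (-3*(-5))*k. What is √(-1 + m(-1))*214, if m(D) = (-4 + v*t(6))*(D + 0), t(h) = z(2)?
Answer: 214*I*√57 ≈ 1615.7*I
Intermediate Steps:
z(k) = 15*k
t(h) = 30 (t(h) = 15*2 = 30)
m(D) = 56*D (m(D) = (-4 + 2*30)*(D + 0) = (-4 + 60)*D = 56*D)
√(-1 + m(-1))*214 = √(-1 + 56*(-1))*214 = √(-1 - 56)*214 = √(-57)*214 = (I*√57)*214 = 214*I*√57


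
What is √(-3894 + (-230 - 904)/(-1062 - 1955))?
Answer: 14*I*√3690222/431 ≈ 62.399*I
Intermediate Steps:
√(-3894 + (-230 - 904)/(-1062 - 1955)) = √(-3894 - 1134/(-3017)) = √(-3894 - 1134*(-1/3017)) = √(-3894 + 162/431) = √(-1678152/431) = 14*I*√3690222/431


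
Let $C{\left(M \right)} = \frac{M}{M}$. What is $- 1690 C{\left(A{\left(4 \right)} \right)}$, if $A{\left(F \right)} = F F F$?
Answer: $-1690$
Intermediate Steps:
$A{\left(F \right)} = F^{3}$ ($A{\left(F \right)} = F^{2} F = F^{3}$)
$C{\left(M \right)} = 1$
$- 1690 C{\left(A{\left(4 \right)} \right)} = \left(-1690\right) 1 = -1690$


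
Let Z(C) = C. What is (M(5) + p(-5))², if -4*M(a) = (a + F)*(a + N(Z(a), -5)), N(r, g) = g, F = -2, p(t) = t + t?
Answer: 100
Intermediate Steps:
p(t) = 2*t
M(a) = -(-5 + a)*(-2 + a)/4 (M(a) = -(a - 2)*(a - 5)/4 = -(-2 + a)*(-5 + a)/4 = -(-5 + a)*(-2 + a)/4)
(M(5) + p(-5))² = ((-5/2 - ¼*5² + (7/4)*5) + 2*(-5))² = ((-5/2 - ¼*25 + 35/4) - 10)² = ((-5/2 - 25/4 + 35/4) - 10)² = (0 - 10)² = (-10)² = 100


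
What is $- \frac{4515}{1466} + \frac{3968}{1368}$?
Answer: $- \frac{44929}{250686} \approx -0.17922$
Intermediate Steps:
$- \frac{4515}{1466} + \frac{3968}{1368} = \left(-4515\right) \frac{1}{1466} + 3968 \cdot \frac{1}{1368} = - \frac{4515}{1466} + \frac{496}{171} = - \frac{44929}{250686}$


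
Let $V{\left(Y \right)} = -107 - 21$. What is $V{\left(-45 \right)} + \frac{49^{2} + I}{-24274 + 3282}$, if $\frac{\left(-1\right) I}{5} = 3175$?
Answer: $- \frac{1336751}{10496} \approx -127.36$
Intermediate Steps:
$I = -15875$ ($I = \left(-5\right) 3175 = -15875$)
$V{\left(Y \right)} = -128$
$V{\left(-45 \right)} + \frac{49^{2} + I}{-24274 + 3282} = -128 + \frac{49^{2} - 15875}{-24274 + 3282} = -128 + \frac{2401 - 15875}{-20992} = -128 - - \frac{6737}{10496} = -128 + \frac{6737}{10496} = - \frac{1336751}{10496}$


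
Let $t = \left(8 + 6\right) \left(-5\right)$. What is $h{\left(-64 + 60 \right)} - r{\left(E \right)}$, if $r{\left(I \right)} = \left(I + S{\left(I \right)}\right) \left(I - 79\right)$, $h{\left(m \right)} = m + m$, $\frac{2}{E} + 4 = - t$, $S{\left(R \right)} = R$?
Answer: $- \frac{3500}{1089} \approx -3.214$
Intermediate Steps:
$t = -70$ ($t = 14 \left(-5\right) = -70$)
$E = \frac{1}{33}$ ($E = \frac{2}{-4 - -70} = \frac{2}{-4 + 70} = \frac{2}{66} = 2 \cdot \frac{1}{66} = \frac{1}{33} \approx 0.030303$)
$h{\left(m \right)} = 2 m$
$r{\left(I \right)} = 2 I \left(-79 + I\right)$ ($r{\left(I \right)} = \left(I + I\right) \left(I - 79\right) = 2 I \left(-79 + I\right)$)
$h{\left(-64 + 60 \right)} - r{\left(E \right)} = 2 \left(-64 + 60\right) - 2 \cdot \frac{1}{33} \left(-79 + \frac{1}{33}\right) = 2 \left(-4\right) - 2 \cdot \frac{1}{33} \left(- \frac{2606}{33}\right) = -8 - - \frac{5212}{1089} = -8 + \frac{5212}{1089} = - \frac{3500}{1089}$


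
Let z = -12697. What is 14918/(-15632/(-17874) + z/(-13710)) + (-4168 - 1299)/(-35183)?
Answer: 21436781174569021/2587480362389 ≈ 8284.8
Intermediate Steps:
14918/(-15632/(-17874) + z/(-13710)) + (-4168 - 1299)/(-35183) = 14918/(-15632/(-17874) - 12697/(-13710)) + (-4168 - 1299)/(-35183) = 14918/(-15632*(-1/17874) - 12697*(-1/13710)) - 5467*(-1/35183) = 14918/(7816/8937 + 12697/13710) + 5467/35183 = 14918/(73543483/40842090) + 5467/35183 = 14918*(40842090/73543483) + 5467/35183 = 609282298620/73543483 + 5467/35183 = 21436781174569021/2587480362389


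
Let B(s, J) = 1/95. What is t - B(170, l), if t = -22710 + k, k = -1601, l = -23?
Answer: -2309546/95 ≈ -24311.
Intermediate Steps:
t = -24311 (t = -22710 - 1601 = -24311)
B(s, J) = 1/95
t - B(170, l) = -24311 - 1*1/95 = -24311 - 1/95 = -2309546/95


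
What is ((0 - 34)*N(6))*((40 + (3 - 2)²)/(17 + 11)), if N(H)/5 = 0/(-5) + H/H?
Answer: -3485/14 ≈ -248.93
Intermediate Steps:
N(H) = 5 (N(H) = 5*(0/(-5) + H/H) = 5*(0*(-⅕) + 1) = 5*(0 + 1) = 5*1 = 5)
((0 - 34)*N(6))*((40 + (3 - 2)²)/(17 + 11)) = ((0 - 34)*5)*((40 + (3 - 2)²)/(17 + 11)) = (-34*5)*((40 + 1²)/28) = -170*(40 + 1)/28 = -6970/28 = -170*41/28 = -3485/14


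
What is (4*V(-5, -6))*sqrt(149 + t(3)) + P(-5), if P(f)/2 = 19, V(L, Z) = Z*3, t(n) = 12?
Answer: 38 - 72*sqrt(161) ≈ -875.58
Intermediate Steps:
V(L, Z) = 3*Z
P(f) = 38 (P(f) = 2*19 = 38)
(4*V(-5, -6))*sqrt(149 + t(3)) + P(-5) = (4*(3*(-6)))*sqrt(149 + 12) + 38 = (4*(-18))*sqrt(161) + 38 = -72*sqrt(161) + 38 = 38 - 72*sqrt(161)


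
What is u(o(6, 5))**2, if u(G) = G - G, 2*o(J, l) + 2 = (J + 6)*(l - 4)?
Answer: 0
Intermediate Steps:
o(J, l) = -1 + (-4 + l)*(6 + J)/2 (o(J, l) = -1 + ((J + 6)*(l - 4))/2 = -1 + ((6 + J)*(-4 + l))/2 = -1 + ((-4 + l)*(6 + J))/2 = -1 + (-4 + l)*(6 + J)/2)
u(G) = 0
u(o(6, 5))**2 = 0**2 = 0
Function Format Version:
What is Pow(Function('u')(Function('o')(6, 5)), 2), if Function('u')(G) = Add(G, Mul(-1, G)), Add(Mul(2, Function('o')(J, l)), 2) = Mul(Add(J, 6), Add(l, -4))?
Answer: 0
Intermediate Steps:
Function('o')(J, l) = Add(-1, Mul(Rational(1, 2), Add(-4, l), Add(6, J))) (Function('o')(J, l) = Add(-1, Mul(Rational(1, 2), Mul(Add(J, 6), Add(l, -4)))) = Add(-1, Mul(Rational(1, 2), Mul(Add(6, J), Add(-4, l)))) = Add(-1, Mul(Rational(1, 2), Mul(Add(-4, l), Add(6, J)))) = Add(-1, Mul(Rational(1, 2), Add(-4, l), Add(6, J))))
Function('u')(G) = 0
Pow(Function('u')(Function('o')(6, 5)), 2) = Pow(0, 2) = 0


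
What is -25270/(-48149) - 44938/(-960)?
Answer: 1093989481/23111520 ≈ 47.335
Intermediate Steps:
-25270/(-48149) - 44938/(-960) = -25270*(-1/48149) - 44938*(-1/960) = 25270/48149 + 22469/480 = 1093989481/23111520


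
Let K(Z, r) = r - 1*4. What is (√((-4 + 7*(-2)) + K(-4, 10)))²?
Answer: -12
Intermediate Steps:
K(Z, r) = -4 + r (K(Z, r) = r - 4 = -4 + r)
(√((-4 + 7*(-2)) + K(-4, 10)))² = (√((-4 + 7*(-2)) + (-4 + 10)))² = (√((-4 - 14) + 6))² = (√(-18 + 6))² = (√(-12))² = (2*I*√3)² = -12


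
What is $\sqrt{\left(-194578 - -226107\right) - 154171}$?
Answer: $i \sqrt{122642} \approx 350.2 i$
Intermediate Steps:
$\sqrt{\left(-194578 - -226107\right) - 154171} = \sqrt{\left(-194578 + 226107\right) - 154171} = \sqrt{31529 - 154171} = \sqrt{-122642} = i \sqrt{122642}$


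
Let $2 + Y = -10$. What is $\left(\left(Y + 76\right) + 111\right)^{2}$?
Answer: $30625$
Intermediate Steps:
$Y = -12$ ($Y = -2 - 10 = -12$)
$\left(\left(Y + 76\right) + 111\right)^{2} = \left(\left(-12 + 76\right) + 111\right)^{2} = \left(64 + 111\right)^{2} = 175^{2} = 30625$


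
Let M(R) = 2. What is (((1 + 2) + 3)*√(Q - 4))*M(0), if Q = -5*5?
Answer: 12*I*√29 ≈ 64.622*I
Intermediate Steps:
Q = -25
(((1 + 2) + 3)*√(Q - 4))*M(0) = (((1 + 2) + 3)*√(-25 - 4))*2 = ((3 + 3)*√(-29))*2 = (6*(I*√29))*2 = (6*I*√29)*2 = 12*I*√29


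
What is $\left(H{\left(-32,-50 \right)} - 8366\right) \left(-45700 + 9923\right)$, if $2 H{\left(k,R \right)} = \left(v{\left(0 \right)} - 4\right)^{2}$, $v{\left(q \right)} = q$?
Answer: $299024166$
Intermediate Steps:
$H{\left(k,R \right)} = 8$ ($H{\left(k,R \right)} = \frac{\left(0 - 4\right)^{2}}{2} = \frac{\left(-4\right)^{2}}{2} = \frac{1}{2} \cdot 16 = 8$)
$\left(H{\left(-32,-50 \right)} - 8366\right) \left(-45700 + 9923\right) = \left(8 - 8366\right) \left(-45700 + 9923\right) = \left(-8358\right) \left(-35777\right) = 299024166$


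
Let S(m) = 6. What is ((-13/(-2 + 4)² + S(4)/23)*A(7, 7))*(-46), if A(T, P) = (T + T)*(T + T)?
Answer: 26950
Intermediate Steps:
A(T, P) = 4*T² (A(T, P) = (2*T)*(2*T) = 4*T²)
((-13/(-2 + 4)² + S(4)/23)*A(7, 7))*(-46) = ((-13/(-2 + 4)² + 6/23)*(4*7²))*(-46) = ((-13/(2²) + 6*(1/23))*(4*49))*(-46) = ((-13/4 + 6/23)*196)*(-46) = -275/92*196*(-46) = -13475/23*(-46) = 26950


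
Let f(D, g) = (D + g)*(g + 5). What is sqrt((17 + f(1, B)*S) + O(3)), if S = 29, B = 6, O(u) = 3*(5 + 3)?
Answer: sqrt(2274) ≈ 47.686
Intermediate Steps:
O(u) = 24 (O(u) = 3*8 = 24)
f(D, g) = (5 + g)*(D + g) (f(D, g) = (D + g)*(5 + g) = (5 + g)*(D + g))
sqrt((17 + f(1, B)*S) + O(3)) = sqrt((17 + (6**2 + 5*1 + 5*6 + 1*6)*29) + 24) = sqrt((17 + (36 + 5 + 30 + 6)*29) + 24) = sqrt((17 + 77*29) + 24) = sqrt((17 + 2233) + 24) = sqrt(2250 + 24) = sqrt(2274)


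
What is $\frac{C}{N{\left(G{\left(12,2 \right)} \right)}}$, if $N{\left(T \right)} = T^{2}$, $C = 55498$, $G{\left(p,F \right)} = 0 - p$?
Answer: $\frac{27749}{72} \approx 385.4$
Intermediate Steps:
$G{\left(p,F \right)} = - p$
$\frac{C}{N{\left(G{\left(12,2 \right)} \right)}} = \frac{55498}{\left(\left(-1\right) 12\right)^{2}} = \frac{55498}{\left(-12\right)^{2}} = \frac{55498}{144} = 55498 \cdot \frac{1}{144} = \frac{27749}{72}$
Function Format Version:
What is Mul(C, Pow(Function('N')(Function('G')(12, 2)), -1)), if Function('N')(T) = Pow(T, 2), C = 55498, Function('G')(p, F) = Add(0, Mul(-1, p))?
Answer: Rational(27749, 72) ≈ 385.40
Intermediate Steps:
Function('G')(p, F) = Mul(-1, p)
Mul(C, Pow(Function('N')(Function('G')(12, 2)), -1)) = Mul(55498, Pow(Pow(Mul(-1, 12), 2), -1)) = Mul(55498, Pow(Pow(-12, 2), -1)) = Mul(55498, Pow(144, -1)) = Mul(55498, Rational(1, 144)) = Rational(27749, 72)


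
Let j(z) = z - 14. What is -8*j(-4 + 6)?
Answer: 96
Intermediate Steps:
j(z) = -14 + z
-8*j(-4 + 6) = -8*(-14 + (-4 + 6)) = -8*(-14 + 2) = -8*(-12) = 96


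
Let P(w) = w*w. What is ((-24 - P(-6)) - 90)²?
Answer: 22500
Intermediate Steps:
P(w) = w²
((-24 - P(-6)) - 90)² = ((-24 - 1*(-6)²) - 90)² = ((-24 - 1*36) - 90)² = ((-24 - 36) - 90)² = (-60 - 90)² = (-150)² = 22500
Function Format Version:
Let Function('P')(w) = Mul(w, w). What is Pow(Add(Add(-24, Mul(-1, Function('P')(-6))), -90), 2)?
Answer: 22500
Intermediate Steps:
Function('P')(w) = Pow(w, 2)
Pow(Add(Add(-24, Mul(-1, Function('P')(-6))), -90), 2) = Pow(Add(Add(-24, Mul(-1, Pow(-6, 2))), -90), 2) = Pow(Add(Add(-24, Mul(-1, 36)), -90), 2) = Pow(Add(Add(-24, -36), -90), 2) = Pow(Add(-60, -90), 2) = Pow(-150, 2) = 22500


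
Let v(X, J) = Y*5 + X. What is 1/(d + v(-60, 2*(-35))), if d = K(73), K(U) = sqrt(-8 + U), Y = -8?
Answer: -20/1987 - sqrt(65)/9935 ≈ -0.010877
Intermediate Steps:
v(X, J) = -40 + X (v(X, J) = -8*5 + X = -40 + X)
d = sqrt(65) (d = sqrt(-8 + 73) = sqrt(65) ≈ 8.0623)
1/(d + v(-60, 2*(-35))) = 1/(sqrt(65) + (-40 - 60)) = 1/(sqrt(65) - 100) = 1/(-100 + sqrt(65))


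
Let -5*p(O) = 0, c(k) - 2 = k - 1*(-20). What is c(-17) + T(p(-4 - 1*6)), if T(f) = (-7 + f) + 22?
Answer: 20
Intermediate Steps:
c(k) = 22 + k (c(k) = 2 + (k - 1*(-20)) = 2 + (k + 20) = 2 + (20 + k) = 22 + k)
p(O) = 0 (p(O) = -⅕*0 = 0)
T(f) = 15 + f
c(-17) + T(p(-4 - 1*6)) = (22 - 17) + (15 + 0) = 5 + 15 = 20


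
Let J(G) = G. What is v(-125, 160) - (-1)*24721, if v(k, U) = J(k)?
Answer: 24596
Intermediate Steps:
v(k, U) = k
v(-125, 160) - (-1)*24721 = -125 - (-1)*24721 = -125 - 1*(-24721) = -125 + 24721 = 24596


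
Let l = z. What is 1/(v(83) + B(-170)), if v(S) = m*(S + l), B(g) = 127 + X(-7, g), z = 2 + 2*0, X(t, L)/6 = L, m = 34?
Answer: 1/1997 ≈ 0.00050075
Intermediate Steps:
X(t, L) = 6*L
z = 2 (z = 2 + 0 = 2)
l = 2
B(g) = 127 + 6*g
v(S) = 68 + 34*S (v(S) = 34*(S + 2) = 34*(2 + S) = 68 + 34*S)
1/(v(83) + B(-170)) = 1/((68 + 34*83) + (127 + 6*(-170))) = 1/((68 + 2822) + (127 - 1020)) = 1/(2890 - 893) = 1/1997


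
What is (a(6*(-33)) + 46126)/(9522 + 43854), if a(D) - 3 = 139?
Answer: 11567/13344 ≈ 0.86683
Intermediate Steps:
a(D) = 142 (a(D) = 3 + 139 = 142)
(a(6*(-33)) + 46126)/(9522 + 43854) = (142 + 46126)/(9522 + 43854) = 46268/53376 = 46268*(1/53376) = 11567/13344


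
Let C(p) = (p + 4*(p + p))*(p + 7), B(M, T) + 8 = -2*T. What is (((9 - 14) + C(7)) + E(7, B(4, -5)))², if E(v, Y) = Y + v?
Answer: 784996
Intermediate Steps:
B(M, T) = -8 - 2*T
C(p) = 9*p*(7 + p) (C(p) = (p + 4*(2*p))*(7 + p) = (p + 8*p)*(7 + p) = (9*p)*(7 + p) = 9*p*(7 + p))
(((9 - 14) + C(7)) + E(7, B(4, -5)))² = (((9 - 14) + 9*7*(7 + 7)) + ((-8 - 2*(-5)) + 7))² = ((-5 + 9*7*14) + ((-8 + 10) + 7))² = ((-5 + 882) + (2 + 7))² = (877 + 9)² = 886² = 784996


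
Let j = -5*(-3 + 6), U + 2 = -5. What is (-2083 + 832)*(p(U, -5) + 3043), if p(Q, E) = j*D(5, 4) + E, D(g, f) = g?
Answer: -3706713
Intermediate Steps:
U = -7 (U = -2 - 5 = -7)
j = -15 (j = -5*3 = -15)
p(Q, E) = -75 + E (p(Q, E) = -15*5 + E = -75 + E)
(-2083 + 832)*(p(U, -5) + 3043) = (-2083 + 832)*((-75 - 5) + 3043) = -1251*(-80 + 3043) = -1251*2963 = -3706713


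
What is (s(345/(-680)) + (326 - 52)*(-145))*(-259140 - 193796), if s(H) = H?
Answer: 305921410333/17 ≈ 1.7995e+10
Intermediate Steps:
(s(345/(-680)) + (326 - 52)*(-145))*(-259140 - 193796) = (345/(-680) + (326 - 52)*(-145))*(-259140 - 193796) = (345*(-1/680) + 274*(-145))*(-452936) = (-69/136 - 39730)*(-452936) = -5403349/136*(-452936) = 305921410333/17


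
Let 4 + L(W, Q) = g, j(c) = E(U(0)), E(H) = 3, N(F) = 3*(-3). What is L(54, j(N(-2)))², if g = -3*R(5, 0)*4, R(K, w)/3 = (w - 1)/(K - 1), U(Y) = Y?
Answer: 25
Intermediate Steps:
N(F) = -9
R(K, w) = 3*(-1 + w)/(-1 + K) (R(K, w) = 3*((w - 1)/(K - 1)) = 3*((-1 + w)/(-1 + K)) = 3*(-1 + w)/(-1 + K))
j(c) = 3
g = 9 (g = -9*(-1 + 0)/(-1 + 5)*4 = -9*(-1)/4*4 = -3*(-¾)*4 = (9/4)*4 = 9)
L(W, Q) = 5 (L(W, Q) = -4 + 9 = 5)
L(54, j(N(-2)))² = 5² = 25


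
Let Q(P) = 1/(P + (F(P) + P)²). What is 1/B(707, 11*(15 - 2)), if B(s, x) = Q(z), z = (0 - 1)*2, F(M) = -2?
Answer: 14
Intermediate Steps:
z = -2 (z = -1*2 = -2)
Q(P) = 1/(P + (-2 + P)²)
B(s, x) = 1/14 (B(s, x) = 1/(-2 + (-2 - 2)²) = 1/(-2 + (-4)²) = 1/(-2 + 16) = 1/14)
1/B(707, 11*(15 - 2)) = 1/(1/14) = 14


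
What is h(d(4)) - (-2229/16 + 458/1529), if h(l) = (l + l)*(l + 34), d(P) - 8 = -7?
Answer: 5113293/24464 ≈ 209.01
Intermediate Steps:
d(P) = 1 (d(P) = 8 - 7 = 1)
h(l) = 2*l*(34 + l) (h(l) = (2*l)*(34 + l) = 2*l*(34 + l))
h(d(4)) - (-2229/16 + 458/1529) = 2*1*(34 + 1) - (-2229/16 + 458/1529) = 2*1*35 - (-2229*1/16 + 458*(1/1529)) = 70 - (-2229/16 + 458/1529) = 70 - 1*(-3400813/24464) = 70 + 3400813/24464 = 5113293/24464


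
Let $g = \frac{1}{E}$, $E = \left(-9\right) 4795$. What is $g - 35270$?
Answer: $- \frac{1522076851}{43155} \approx -35270.0$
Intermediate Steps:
$E = -43155$
$g = - \frac{1}{43155}$ ($g = \frac{1}{-43155} = - \frac{1}{43155} \approx -2.3172 \cdot 10^{-5}$)
$g - 35270 = - \frac{1}{43155} - 35270 = - \frac{1522076851}{43155}$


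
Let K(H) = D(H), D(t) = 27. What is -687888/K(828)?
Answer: -76432/3 ≈ -25477.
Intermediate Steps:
K(H) = 27
-687888/K(828) = -687888/27 = -687888*1/27 = -76432/3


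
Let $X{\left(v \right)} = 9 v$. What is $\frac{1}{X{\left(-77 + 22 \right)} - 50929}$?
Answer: $- \frac{1}{51424} \approx -1.9446 \cdot 10^{-5}$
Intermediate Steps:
$\frac{1}{X{\left(-77 + 22 \right)} - 50929} = \frac{1}{9 \left(-77 + 22\right) - 50929} = \frac{1}{9 \left(-55\right) - 50929} = \frac{1}{-495 - 50929} = \frac{1}{-51424} = - \frac{1}{51424}$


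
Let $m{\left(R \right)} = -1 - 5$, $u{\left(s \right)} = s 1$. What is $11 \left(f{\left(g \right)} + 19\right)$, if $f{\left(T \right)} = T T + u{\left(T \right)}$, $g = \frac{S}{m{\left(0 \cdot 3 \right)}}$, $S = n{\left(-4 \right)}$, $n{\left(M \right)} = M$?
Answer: $\frac{1991}{9} \approx 221.22$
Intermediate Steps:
$S = -4$
$u{\left(s \right)} = s$
$m{\left(R \right)} = -6$ ($m{\left(R \right)} = -1 - 5 = -6$)
$g = \frac{2}{3}$ ($g = - \frac{4}{-6} = \left(-4\right) \left(- \frac{1}{6}\right) = \frac{2}{3} \approx 0.66667$)
$f{\left(T \right)} = T + T^{2}$ ($f{\left(T \right)} = T T + T = T^{2} + T = T + T^{2}$)
$11 \left(f{\left(g \right)} + 19\right) = 11 \left(\frac{2 \left(1 + \frac{2}{3}\right)}{3} + 19\right) = 11 \left(\frac{2}{3} \cdot \frac{5}{3} + 19\right) = 11 \left(\frac{10}{9} + 19\right) = 11 \cdot \frac{181}{9} = \frac{1991}{9}$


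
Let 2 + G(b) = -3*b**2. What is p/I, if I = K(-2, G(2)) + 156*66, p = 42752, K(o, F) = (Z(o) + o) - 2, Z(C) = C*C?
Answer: 5344/1287 ≈ 4.1523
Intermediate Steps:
Z(C) = C**2
G(b) = -2 - 3*b**2
K(o, F) = -2 + o + o**2 (K(o, F) = (o**2 + o) - 2 = (o + o**2) - 2 = -2 + o + o**2)
I = 10296 (I = (-2 - 2 + (-2)**2) + 156*66 = (-2 - 2 + 4) + 10296 = 0 + 10296 = 10296)
p/I = 42752/10296 = 42752*(1/10296) = 5344/1287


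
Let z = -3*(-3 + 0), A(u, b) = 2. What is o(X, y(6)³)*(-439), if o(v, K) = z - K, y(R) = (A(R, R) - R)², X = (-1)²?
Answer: 1794193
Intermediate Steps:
X = 1
y(R) = (2 - R)²
z = 9 (z = -3*(-3) = 9)
o(v, K) = 9 - K
o(X, y(6)³)*(-439) = (9 - ((-2 + 6)²)³)*(-439) = (9 - (4²)³)*(-439) = (9 - 1*16³)*(-439) = (9 - 1*4096)*(-439) = (9 - 4096)*(-439) = -4087*(-439) = 1794193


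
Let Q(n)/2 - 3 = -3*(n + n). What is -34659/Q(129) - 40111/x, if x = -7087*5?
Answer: 429997609/18213590 ≈ 23.609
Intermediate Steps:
x = -35435
Q(n) = 6 - 12*n (Q(n) = 6 + 2*(-3*(n + n)) = 6 + 2*(-6*n) = 6 - 12*n)
-34659/Q(129) - 40111/x = -34659/(6 - 12*129) - 40111/(-35435) = -34659/(6 - 1548) - 40111*(-1/35435) = -34659/(-1542) + 40111/35435 = -34659*(-1/1542) + 40111/35435 = 11553/514 + 40111/35435 = 429997609/18213590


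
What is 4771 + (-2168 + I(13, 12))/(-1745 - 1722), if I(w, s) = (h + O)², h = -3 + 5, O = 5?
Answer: 16543176/3467 ≈ 4771.6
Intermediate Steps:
h = 2
I(w, s) = 49 (I(w, s) = (2 + 5)² = 7² = 49)
4771 + (-2168 + I(13, 12))/(-1745 - 1722) = 4771 + (-2168 + 49)/(-1745 - 1722) = 4771 - 2119/(-3467) = 4771 - 2119*(-1/3467) = 4771 + 2119/3467 = 16543176/3467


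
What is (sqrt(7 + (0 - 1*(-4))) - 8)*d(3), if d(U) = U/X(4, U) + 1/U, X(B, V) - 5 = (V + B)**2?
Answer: -28/9 + 7*sqrt(11)/18 ≈ -1.8213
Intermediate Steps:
X(B, V) = 5 + (B + V)**2 (X(B, V) = 5 + (V + B)**2 = 5 + (B + V)**2)
d(U) = 1/U + U/(5 + (4 + U)**2) (d(U) = U/(5 + (4 + U)**2) + 1/U = 1/U + U/(5 + (4 + U)**2))
(sqrt(7 + (0 - 1*(-4))) - 8)*d(3) = (sqrt(7 + (0 - 1*(-4))) - 8)*((5 + 3**2 + (4 + 3)**2)/(3*(5 + (4 + 3)**2))) = (sqrt(7 + (0 + 4)) - 8)*((5 + 9 + 7**2)/(3*(5 + 7**2))) = (sqrt(7 + 4) - 8)*((5 + 9 + 49)/(3*(5 + 49))) = (sqrt(11) - 8)*((1/3)*63/54) = (-8 + sqrt(11))*((1/3)*(1/54)*63) = (-8 + sqrt(11))*(7/18) = -28/9 + 7*sqrt(11)/18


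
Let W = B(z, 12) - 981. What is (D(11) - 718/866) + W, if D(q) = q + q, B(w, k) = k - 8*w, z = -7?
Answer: -386162/433 ≈ -891.83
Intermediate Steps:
D(q) = 2*q
W = -913 (W = (12 - 8*(-7)) - 981 = (12 + 56) - 981 = 68 - 981 = -913)
(D(11) - 718/866) + W = (2*11 - 718/866) - 913 = (22 - 718*1/866) - 913 = (22 - 359/433) - 913 = 9167/433 - 913 = -386162/433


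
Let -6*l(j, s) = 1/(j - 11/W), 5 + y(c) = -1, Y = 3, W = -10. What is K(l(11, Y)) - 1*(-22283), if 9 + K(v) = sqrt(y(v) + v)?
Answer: 22274 + I*sqrt(6549)/33 ≈ 22274.0 + 2.4523*I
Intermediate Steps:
y(c) = -6 (y(c) = -5 - 1 = -6)
l(j, s) = -1/(6*(11/10 + j)) (l(j, s) = -1/(6*(j - 11/(-10))) = -1/(6*(j - 11*(-1/10))) = -1/(6*(j + 11/10)) = -1/(6*(11/10 + j)))
K(v) = -9 + sqrt(-6 + v)
K(l(11, Y)) - 1*(-22283) = (-9 + sqrt(-6 - 5/(33 + 30*11))) - 1*(-22283) = (-9 + sqrt(-6 - 5/(33 + 330))) + 22283 = (-9 + sqrt(-6 - 5/363)) + 22283 = (-9 + sqrt(-2183/363)) + 22283 = (-9 + I*sqrt(6549)/33) + 22283 = 22274 + I*sqrt(6549)/33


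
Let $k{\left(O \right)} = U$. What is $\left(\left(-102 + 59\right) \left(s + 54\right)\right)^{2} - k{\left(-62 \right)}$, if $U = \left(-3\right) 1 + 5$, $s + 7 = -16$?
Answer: $1776887$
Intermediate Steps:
$s = -23$ ($s = -7 - 16 = -23$)
$U = 2$ ($U = -3 + 5 = 2$)
$k{\left(O \right)} = 2$
$\left(\left(-102 + 59\right) \left(s + 54\right)\right)^{2} - k{\left(-62 \right)} = \left(\left(-102 + 59\right) \left(-23 + 54\right)\right)^{2} - 2 = \left(\left(-43\right) 31\right)^{2} - 2 = \left(-1333\right)^{2} - 2 = 1776889 - 2 = 1776887$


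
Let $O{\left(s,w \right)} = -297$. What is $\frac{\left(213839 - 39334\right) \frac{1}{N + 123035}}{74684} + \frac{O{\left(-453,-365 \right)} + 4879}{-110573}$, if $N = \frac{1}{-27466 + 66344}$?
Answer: $- \frac{818061902267844929}{19750552838695366146} \approx -0.04142$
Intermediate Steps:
$N = \frac{1}{38878} \approx 2.5721 \cdot 10^{-5}$
$\frac{\left(213839 - 39334\right) \frac{1}{N + 123035}}{74684} + \frac{O{\left(-453,-365 \right)} + 4879}{-110573} = \frac{\left(213839 - 39334\right) \frac{1}{\frac{1}{38878} + 123035}}{74684} + \frac{-297 + 4879}{-110573} = \frac{174505}{\frac{4783354731}{38878}} \cdot \frac{1}{74684} + 4582 \left(- \frac{1}{110573}\right) = 174505 \cdot \frac{38878}{4783354731} \cdot \frac{1}{74684} - \frac{4582}{110573} = \frac{6784405390}{4783354731} \cdot \frac{1}{74684} - \frac{4582}{110573} = \frac{3392202695}{178620032365002} - \frac{4582}{110573} = - \frac{818061902267844929}{19750552838695366146}$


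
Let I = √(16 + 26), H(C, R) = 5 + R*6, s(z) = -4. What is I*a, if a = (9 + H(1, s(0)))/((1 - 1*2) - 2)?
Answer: 10*√42/3 ≈ 21.602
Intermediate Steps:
H(C, R) = 5 + 6*R
a = 10/3 (a = (9 + (5 + 6*(-4)))/((1 - 1*2) - 2) = (9 + (5 - 24))/((1 - 2) - 2) = (9 - 19)/(-1 - 2) = -10/(-3) = -10*(-⅓) = 10/3 ≈ 3.3333)
I = √42 ≈ 6.4807
I*a = √42*(10/3) = 10*√42/3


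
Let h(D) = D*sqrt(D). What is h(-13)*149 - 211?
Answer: -211 - 1937*I*sqrt(13) ≈ -211.0 - 6984.0*I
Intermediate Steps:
h(D) = D**(3/2)
h(-13)*149 - 211 = (-13)**(3/2)*149 - 211 = -13*I*sqrt(13)*149 - 211 = -1937*I*sqrt(13) - 211 = -211 - 1937*I*sqrt(13)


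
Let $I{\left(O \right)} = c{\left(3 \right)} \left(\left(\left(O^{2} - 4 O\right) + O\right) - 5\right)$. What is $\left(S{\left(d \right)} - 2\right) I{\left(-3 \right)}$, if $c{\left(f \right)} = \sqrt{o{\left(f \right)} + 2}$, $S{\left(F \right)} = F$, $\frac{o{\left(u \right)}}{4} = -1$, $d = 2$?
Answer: $0$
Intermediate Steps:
$o{\left(u \right)} = -4$ ($o{\left(u \right)} = 4 \left(-1\right) = -4$)
$c{\left(f \right)} = i \sqrt{2}$ ($c{\left(f \right)} = \sqrt{-4 + 2} = \sqrt{-2} = i \sqrt{2}$)
$I{\left(O \right)} = i \sqrt{2} \left(-5 + O^{2} - 3 O\right)$ ($I{\left(O \right)} = i \sqrt{2} \left(\left(\left(O^{2} - 4 O\right) + O\right) - 5\right) = i \sqrt{2} \left(\left(O^{2} - 3 O\right) - 5\right) = i \sqrt{2} \left(-5 + O^{2} - 3 O\right)$)
$\left(S{\left(d \right)} - 2\right) I{\left(-3 \right)} = \left(2 - 2\right) i \sqrt{2} \left(-5 + \left(-3\right)^{2} - -9\right) = 0 i \sqrt{2} \left(-5 + 9 + 9\right) = 0 i \sqrt{2} \cdot 13 = 0 \cdot 13 i \sqrt{2} = 0$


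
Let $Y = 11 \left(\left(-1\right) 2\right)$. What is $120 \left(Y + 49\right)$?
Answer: $3240$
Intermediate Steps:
$Y = -22$ ($Y = 11 \left(-2\right) = -22$)
$120 \left(Y + 49\right) = 120 \left(-22 + 49\right) = 120 \cdot 27 = 3240$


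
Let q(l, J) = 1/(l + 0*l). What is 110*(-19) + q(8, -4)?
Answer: -16719/8 ≈ -2089.9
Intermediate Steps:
q(l, J) = 1/l (q(l, J) = 1/(l + 0) = 1/l)
110*(-19) + q(8, -4) = 110*(-19) + 1/8 = -2090 + ⅛ = -16719/8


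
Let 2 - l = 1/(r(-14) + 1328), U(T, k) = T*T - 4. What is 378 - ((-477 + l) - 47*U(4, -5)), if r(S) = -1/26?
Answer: 48924785/34527 ≈ 1417.0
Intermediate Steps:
r(S) = -1/26 (r(S) = -1*1/26 = -1/26)
U(T, k) = -4 + T**2 (U(T, k) = T**2 - 4 = -4 + T**2)
l = 69028/34527 (l = 2 - 1/(-1/26 + 1328) = 2 - 1/34527/26 = 2 - 1*26/34527 = 2 - 26/34527 = 69028/34527 ≈ 1.9992)
378 - ((-477 + l) - 47*U(4, -5)) = 378 - ((-477 + 69028/34527) - 47*(-4 + 4**2)) = 378 - (-16400351/34527 - 47*(-4 + 16)) = 378 - (-16400351/34527 - 47*12) = 378 - (-16400351/34527 - 564) = 378 - 1*(-35873579/34527) = 378 + 35873579/34527 = 48924785/34527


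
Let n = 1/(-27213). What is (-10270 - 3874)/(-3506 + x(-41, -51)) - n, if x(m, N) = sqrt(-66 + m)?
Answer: 449824682725/111502029153 + 14144*I*sqrt(107)/12292143 ≈ 4.0342 + 0.011902*I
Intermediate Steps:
n = -1/27213 ≈ -3.6747e-5
(-10270 - 3874)/(-3506 + x(-41, -51)) - n = (-10270 - 3874)/(-3506 + sqrt(-66 - 41)) - 1*(-1/27213) = -14144/(-3506 + sqrt(-107)) + 1/27213 = -14144/(-3506 + I*sqrt(107)) + 1/27213 = 1/27213 - 14144/(-3506 + I*sqrt(107))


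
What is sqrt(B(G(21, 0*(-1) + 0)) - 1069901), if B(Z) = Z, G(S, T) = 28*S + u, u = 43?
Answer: I*sqrt(1069270) ≈ 1034.1*I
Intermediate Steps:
G(S, T) = 43 + 28*S (G(S, T) = 28*S + 43 = 43 + 28*S)
sqrt(B(G(21, 0*(-1) + 0)) - 1069901) = sqrt((43 + 28*21) - 1069901) = sqrt((43 + 588) - 1069901) = sqrt(631 - 1069901) = sqrt(-1069270) = I*sqrt(1069270)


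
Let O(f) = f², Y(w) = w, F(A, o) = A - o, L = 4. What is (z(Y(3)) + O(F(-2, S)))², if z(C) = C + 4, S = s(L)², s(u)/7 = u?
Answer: 381680546809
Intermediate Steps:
s(u) = 7*u
S = 784 (S = (7*4)² = 28² = 784)
z(C) = 4 + C
(z(Y(3)) + O(F(-2, S)))² = ((4 + 3) + (-2 - 1*784)²)² = (7 + (-2 - 784)²)² = (7 + (-786)²)² = (7 + 617796)² = 617803² = 381680546809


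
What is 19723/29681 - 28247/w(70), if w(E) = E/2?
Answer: -837708902/1038835 ≈ -806.39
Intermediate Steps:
w(E) = E/2
19723/29681 - 28247/w(70) = 19723/29681 - 28247/((½)*70) = 19723*(1/29681) - 28247/35 = 19723/29681 - 28247*1/35 = 19723/29681 - 28247/35 = -837708902/1038835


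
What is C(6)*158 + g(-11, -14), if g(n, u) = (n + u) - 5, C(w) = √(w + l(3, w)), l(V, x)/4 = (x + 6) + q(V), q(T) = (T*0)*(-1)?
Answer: -30 + 474*√6 ≈ 1131.1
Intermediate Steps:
q(T) = 0 (q(T) = 0*(-1) = 0)
l(V, x) = 24 + 4*x (l(V, x) = 4*((x + 6) + 0) = 4*((6 + x) + 0) = 4*(6 + x) = 24 + 4*x)
C(w) = √(24 + 5*w) (C(w) = √(w + (24 + 4*w)) = √(24 + 5*w))
g(n, u) = -5 + n + u
C(6)*158 + g(-11, -14) = √(24 + 5*6)*158 + (-5 - 11 - 14) = √(24 + 30)*158 - 30 = √54*158 - 30 = (3*√6)*158 - 30 = 474*√6 - 30 = -30 + 474*√6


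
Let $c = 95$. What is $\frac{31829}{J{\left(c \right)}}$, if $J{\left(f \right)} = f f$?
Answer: $\frac{31829}{9025} \approx 3.5268$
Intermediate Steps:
$J{\left(f \right)} = f^{2}$
$\frac{31829}{J{\left(c \right)}} = \frac{31829}{95^{2}} = \frac{31829}{9025}$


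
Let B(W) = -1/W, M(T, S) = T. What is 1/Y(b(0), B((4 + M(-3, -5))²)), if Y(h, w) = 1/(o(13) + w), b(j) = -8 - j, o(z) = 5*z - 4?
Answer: 60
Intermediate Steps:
o(z) = -4 + 5*z
Y(h, w) = 1/(61 + w) (Y(h, w) = 1/((-4 + 5*13) + w) = 1/((-4 + 65) + w) = 1/(61 + w))
1/Y(b(0), B((4 + M(-3, -5))²)) = 1/(1/(61 - 1/((4 - 3)²))) = 1/(1/(61 - 1/(1²))) = 1/(1/(61 - 1/1)) = 1/(1/(61 - 1*1)) = 1/(1/(61 - 1)) = 1/(1/60) = 60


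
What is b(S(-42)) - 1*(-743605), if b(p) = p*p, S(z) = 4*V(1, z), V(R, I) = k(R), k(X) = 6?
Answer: 744181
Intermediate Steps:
V(R, I) = 6
S(z) = 24 (S(z) = 4*6 = 24)
b(p) = p**2
b(S(-42)) - 1*(-743605) = 24**2 - 1*(-743605) = 576 + 743605 = 744181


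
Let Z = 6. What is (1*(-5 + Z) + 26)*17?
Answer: 459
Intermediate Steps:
(1*(-5 + Z) + 26)*17 = (1*(-5 + 6) + 26)*17 = (1*1 + 26)*17 = (1 + 26)*17 = 27*17 = 459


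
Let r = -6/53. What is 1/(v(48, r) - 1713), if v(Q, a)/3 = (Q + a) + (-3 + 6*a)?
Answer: -53/83760 ≈ -0.00063276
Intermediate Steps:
r = -6/53 (r = -6*1/53 = -6/53 ≈ -0.11321)
v(Q, a) = -9 + 3*Q + 21*a (v(Q, a) = 3*((Q + a) + (-3 + 6*a)) = 3*(-3 + Q + 7*a) = -9 + 3*Q + 21*a)
1/(v(48, r) - 1713) = 1/((-9 + 3*48 + 21*(-6/53)) - 1713) = 1/((-9 + 144 - 126/53) - 1713) = 1/(7029/53 - 1713) = 1/(-83760/53) = -53/83760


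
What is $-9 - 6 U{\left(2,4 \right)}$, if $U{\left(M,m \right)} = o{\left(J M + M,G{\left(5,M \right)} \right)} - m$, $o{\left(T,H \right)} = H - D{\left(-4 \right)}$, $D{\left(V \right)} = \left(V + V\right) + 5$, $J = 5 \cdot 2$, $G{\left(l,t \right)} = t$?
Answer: $-15$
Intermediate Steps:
$J = 10$
$D{\left(V \right)} = 5 + 2 V$ ($D{\left(V \right)} = 2 V + 5 = 5 + 2 V$)
$o{\left(T,H \right)} = 3 + H$ ($o{\left(T,H \right)} = H - \left(5 + 2 \left(-4\right)\right) = H - \left(5 - 8\right) = H - -3 = H + 3 = 3 + H$)
$U{\left(M,m \right)} = 3 + M - m$ ($U{\left(M,m \right)} = \left(3 + M\right) - m = 3 + M - m$)
$-9 - 6 U{\left(2,4 \right)} = -9 - 6 \left(3 + 2 - 4\right) = -9 - 6 = -15$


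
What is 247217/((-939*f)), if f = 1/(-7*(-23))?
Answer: -39801937/939 ≈ -42388.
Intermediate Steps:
f = 1/161 ≈ 0.0062112
247217/((-939*f)) = 247217/((-939*1/161)) = 247217/(-939/161) = 247217*(-161/939) = -39801937/939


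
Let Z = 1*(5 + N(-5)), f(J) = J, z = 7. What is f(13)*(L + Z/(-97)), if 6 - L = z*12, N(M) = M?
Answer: -1014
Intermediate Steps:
Z = 0 (Z = 1*(5 - 5) = 1*0 = 0)
L = -78 (L = 6 - 7*12 = 6 - 1*84 = 6 - 84 = -78)
f(13)*(L + Z/(-97)) = 13*(-78 + 0/(-97)) = 13*(-78 + 0*(-1/97)) = 13*(-78 + 0) = 13*(-78) = -1014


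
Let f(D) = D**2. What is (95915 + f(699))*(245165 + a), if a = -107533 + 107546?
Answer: 143310463848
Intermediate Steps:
a = 13
(95915 + f(699))*(245165 + a) = (95915 + 699**2)*(245165 + 13) = (95915 + 488601)*245178 = 584516*245178 = 143310463848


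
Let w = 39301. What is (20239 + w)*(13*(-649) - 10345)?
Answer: -1118280280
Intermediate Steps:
(20239 + w)*(13*(-649) - 10345) = (20239 + 39301)*(13*(-649) - 10345) = 59540*(-8437 - 10345) = 59540*(-18782) = -1118280280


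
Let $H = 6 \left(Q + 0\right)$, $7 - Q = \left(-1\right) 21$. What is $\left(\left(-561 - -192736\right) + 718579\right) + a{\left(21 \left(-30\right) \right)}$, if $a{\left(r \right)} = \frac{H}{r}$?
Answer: $\frac{13661306}{15} \approx 9.1075 \cdot 10^{5}$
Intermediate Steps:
$Q = 28$ ($Q = 7 - \left(-1\right) 21 = 7 - -21 = 7 + 21 = 28$)
$H = 168$ ($H = 6 \left(28 + 0\right) = 6 \cdot 28 = 168$)
$a{\left(r \right)} = \frac{168}{r}$
$\left(\left(-561 - -192736\right) + 718579\right) + a{\left(21 \left(-30\right) \right)} = \left(\left(-561 - -192736\right) + 718579\right) + \frac{168}{21 \left(-30\right)} = \left(\left(-561 + 192736\right) + 718579\right) + \frac{168}{-630} = \left(192175 + 718579\right) + 168 \left(- \frac{1}{630}\right) = 910754 - \frac{4}{15} = \frac{13661306}{15}$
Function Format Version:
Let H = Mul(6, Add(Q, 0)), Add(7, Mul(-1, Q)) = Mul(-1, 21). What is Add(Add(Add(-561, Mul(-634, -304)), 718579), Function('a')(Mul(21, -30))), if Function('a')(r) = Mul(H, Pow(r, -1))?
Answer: Rational(13661306, 15) ≈ 9.1075e+5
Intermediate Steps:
Q = 28 (Q = Add(7, Mul(-1, Mul(-1, 21))) = Add(7, Mul(-1, -21)) = Add(7, 21) = 28)
H = 168 (H = Mul(6, Add(28, 0)) = Mul(6, 28) = 168)
Function('a')(r) = Mul(168, Pow(r, -1))
Add(Add(Add(-561, Mul(-634, -304)), 718579), Function('a')(Mul(21, -30))) = Add(Add(Add(-561, Mul(-634, -304)), 718579), Mul(168, Pow(Mul(21, -30), -1))) = Add(Add(Add(-561, 192736), 718579), Mul(168, Pow(-630, -1))) = Add(Add(192175, 718579), Mul(168, Rational(-1, 630))) = Add(910754, Rational(-4, 15)) = Rational(13661306, 15)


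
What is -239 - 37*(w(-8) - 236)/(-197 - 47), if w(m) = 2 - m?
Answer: -33339/122 ≈ -273.27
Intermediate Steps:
-239 - 37*(w(-8) - 236)/(-197 - 47) = -239 - 37*((2 - 1*(-8)) - 236)/(-197 - 47) = -239 - 37*((2 + 8) - 236)/(-244) = -239 - 37*(10 - 236)*(-1)/244 = -239 - (-8362)*(-1)/244 = -239 - 37*113/122 = -239 - 4181/122 = -33339/122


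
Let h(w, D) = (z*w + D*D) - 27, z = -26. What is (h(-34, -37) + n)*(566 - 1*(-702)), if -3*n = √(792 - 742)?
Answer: 2822568 - 6340*√2/3 ≈ 2.8196e+6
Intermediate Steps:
h(w, D) = -27 + D² - 26*w (h(w, D) = (-26*w + D*D) - 27 = (-26*w + D²) - 27 = (D² - 26*w) - 27 = -27 + D² - 26*w)
n = -5*√2/3 (n = -√(792 - 742)/3 = -5*√2/3 ≈ -2.3570)
(h(-34, -37) + n)*(566 - 1*(-702)) = ((-27 + (-37)² - 26*(-34)) - 5*√2/3)*(566 - 1*(-702)) = ((-27 + 1369 + 884) - 5*√2/3)*(566 + 702) = (2226 - 5*√2/3)*1268 = 2822568 - 6340*√2/3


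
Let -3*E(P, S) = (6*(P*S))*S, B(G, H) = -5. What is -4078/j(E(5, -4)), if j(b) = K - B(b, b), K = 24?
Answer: -4078/29 ≈ -140.62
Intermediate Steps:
E(P, S) = -2*P*S**2 (E(P, S) = -6*(P*S)*S/3 = -6*P*S*S/3 = -2*P*S**2)
j(b) = 29 (j(b) = 24 - 1*(-5) = 24 + 5 = 29)
-4078/j(E(5, -4)) = -4078/29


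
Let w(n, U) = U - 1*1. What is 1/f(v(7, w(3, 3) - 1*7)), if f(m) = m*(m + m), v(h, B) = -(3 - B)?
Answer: 1/128 ≈ 0.0078125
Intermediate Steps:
w(n, U) = -1 + U (w(n, U) = U - 1 = -1 + U)
v(h, B) = -3 + B
f(m) = 2*m² (f(m) = m*(2*m) = 2*m²)
1/f(v(7, w(3, 3) - 1*7)) = 1/(2*(-3 + ((-1 + 3) - 1*7))²) = 1/(2*(-3 + (2 - 7))²) = 1/(2*(-3 - 5)²) = 1/(2*(-8)²) = 1/(2*64) = 1/128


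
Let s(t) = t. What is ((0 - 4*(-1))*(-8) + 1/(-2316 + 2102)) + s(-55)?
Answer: -18619/214 ≈ -87.005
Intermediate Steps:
((0 - 4*(-1))*(-8) + 1/(-2316 + 2102)) + s(-55) = ((0 - 4*(-1))*(-8) + 1/(-2316 + 2102)) - 55 = ((0 + 4)*(-8) + 1/(-214)) - 55 = (4*(-8) - 1/214) - 55 = (-32 - 1/214) - 55 = -6849/214 - 55 = -18619/214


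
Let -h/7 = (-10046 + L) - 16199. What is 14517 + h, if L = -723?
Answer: 203293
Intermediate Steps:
h = 188776 (h = -7*((-10046 - 723) - 16199) = -7*(-10769 - 16199) = -7*(-26968) = 188776)
14517 + h = 14517 + 188776 = 203293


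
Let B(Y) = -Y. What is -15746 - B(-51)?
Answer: -15797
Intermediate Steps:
-15746 - B(-51) = -15746 - (-1)*(-51) = -15746 - 1*51 = -15746 - 51 = -15797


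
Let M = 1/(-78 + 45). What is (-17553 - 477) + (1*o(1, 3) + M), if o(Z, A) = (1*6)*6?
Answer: -593803/33 ≈ -17994.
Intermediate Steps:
o(Z, A) = 36 (o(Z, A) = 6*6 = 36)
M = -1/33 (M = 1/(-33) = -1/33 ≈ -0.030303)
(-17553 - 477) + (1*o(1, 3) + M) = (-17553 - 477) + (1*36 - 1/33) = -18030 + (36 - 1/33) = -18030 + 1187/33 = -593803/33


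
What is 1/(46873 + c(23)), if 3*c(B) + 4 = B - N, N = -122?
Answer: 1/46920 ≈ 2.1313e-5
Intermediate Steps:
c(B) = 118/3 + B/3 (c(B) = -4/3 + (B - 1*(-122))/3 = -4/3 + (B + 122)/3 = -4/3 + (122 + B)/3 = -4/3 + (122/3 + B/3) = 118/3 + B/3)
1/(46873 + c(23)) = 1/(46873 + (118/3 + (⅓)*23)) = 1/(46873 + (118/3 + 23/3)) = 1/(46873 + 47) = 1/46920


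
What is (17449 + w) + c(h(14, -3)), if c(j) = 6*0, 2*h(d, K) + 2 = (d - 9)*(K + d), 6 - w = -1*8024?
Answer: 25479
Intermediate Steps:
w = 8030 (w = 6 - (-1)*8024 = 6 - 1*(-8024) = 6 + 8024 = 8030)
h(d, K) = -1 + (-9 + d)*(K + d)/2 (h(d, K) = -1 + ((d - 9)*(K + d))/2 = -1 + ((-9 + d)*(K + d))/2 = -1 + (-9 + d)*(K + d)/2)
c(j) = 0
(17449 + w) + c(h(14, -3)) = (17449 + 8030) + 0 = 25479 + 0 = 25479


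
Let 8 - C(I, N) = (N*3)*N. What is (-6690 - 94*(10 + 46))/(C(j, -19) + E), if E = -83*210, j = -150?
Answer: 11954/18505 ≈ 0.64599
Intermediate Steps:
E = -17430
C(I, N) = 8 - 3*N² (C(I, N) = 8 - N*3*N = 8 - 3*N*N = 8 - 3*N²)
(-6690 - 94*(10 + 46))/(C(j, -19) + E) = (-6690 - 94*(10 + 46))/((8 - 3*(-19)²) - 17430) = (-6690 - 94*56)/((8 - 3*361) - 17430) = (-6690 - 5264)/((8 - 1083) - 17430) = -11954/(-1075 - 17430) = -11954/(-18505) = -11954*(-1/18505) = 11954/18505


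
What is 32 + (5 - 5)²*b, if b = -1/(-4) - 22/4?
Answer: 32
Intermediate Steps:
b = -21/4 (b = -1*(-¼) - 22*¼ = ¼ - 11/2 = -21/4 ≈ -5.2500)
32 + (5 - 5)²*b = 32 + (5 - 5)²*(-21/4) = 32 + 0²*(-21/4) = 32 + 0*(-21/4) = 32 + 0 = 32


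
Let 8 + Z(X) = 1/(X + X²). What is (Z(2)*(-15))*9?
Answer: 2115/2 ≈ 1057.5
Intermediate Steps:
Z(X) = -8 + 1/(X + X²)
(Z(2)*(-15))*9 = (((1 - 8*2 - 8*2²)/(2*(1 + 2)))*(-15))*9 = (((½)*(1 - 16 - 8*4)/3)*(-15))*9 = (((½)*(⅓)*(1 - 16 - 32))*(-15))*9 = (((½)*(⅓)*(-47))*(-15))*9 = -47/6*(-15)*9 = (235/2)*9 = 2115/2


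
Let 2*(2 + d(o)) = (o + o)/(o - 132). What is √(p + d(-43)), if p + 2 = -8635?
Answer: I*√10582474/35 ≈ 92.945*I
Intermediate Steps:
p = -8637 (p = -2 - 8635 = -8637)
d(o) = -2 + o/(-132 + o) (d(o) = -2 + ((o + o)/(o - 132))/2 = -2 + ((2*o)/(-132 + o))/2 = -2 + (2*o/(-132 + o))/2 = -2 + o/(-132 + o))
√(p + d(-43)) = √(-8637 + (264 - 1*(-43))/(-132 - 43)) = √(-8637 + (264 + 43)/(-175)) = √(-8637 - 1/175*307) = √(-8637 - 307/175) = √(-1511782/175) = I*√10582474/35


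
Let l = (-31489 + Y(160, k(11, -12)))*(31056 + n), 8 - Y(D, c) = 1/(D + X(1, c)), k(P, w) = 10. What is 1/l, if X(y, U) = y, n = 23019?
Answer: -23/39153714450 ≈ -5.8743e-10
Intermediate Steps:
Y(D, c) = 8 - 1/(1 + D) (Y(D, c) = 8 - 1/(D + 1) = 8 - 1/(1 + D))
l = -39153714450/23 (l = (-31489 + (7 + 8*160)/(1 + 160))*(31056 + 23019) = (-31489 + (7 + 1280)/161)*54075 = (-31489 + (1/161)*1287)*54075 = (-31489 + 1287/161)*54075 = -5068442/161*54075 = -39153714450/23 ≈ -1.7023e+9)
1/l = 1/(-39153714450/23) = -23/39153714450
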